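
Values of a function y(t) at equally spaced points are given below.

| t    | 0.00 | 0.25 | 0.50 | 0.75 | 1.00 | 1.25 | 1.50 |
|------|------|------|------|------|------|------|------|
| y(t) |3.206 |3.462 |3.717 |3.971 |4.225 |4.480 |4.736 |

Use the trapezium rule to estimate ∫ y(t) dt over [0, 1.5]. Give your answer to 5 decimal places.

5.95650

h = 0.25, n = 6.
(h/2)·[y₀ + 2y₁ + 2y₂ + 2y₃ + 2y₄ + 2y₅ + y₆] = 0.125·(47.652) = 5.95650.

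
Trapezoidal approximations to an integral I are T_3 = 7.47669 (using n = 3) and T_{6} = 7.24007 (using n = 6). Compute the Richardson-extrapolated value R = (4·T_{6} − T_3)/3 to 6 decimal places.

7.161197

R = (4·T_{6} − T_3) / 3 = (4·7.24007 − 7.47669)/3 = (21.48359)/3 = 7.161197.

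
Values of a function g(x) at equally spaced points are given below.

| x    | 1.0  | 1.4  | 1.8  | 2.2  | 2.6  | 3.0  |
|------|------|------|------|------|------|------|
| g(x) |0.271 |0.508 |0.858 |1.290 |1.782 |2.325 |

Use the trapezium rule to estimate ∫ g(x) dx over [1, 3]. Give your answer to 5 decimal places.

h = 0.4, n = 5.
(h/2)·[y₀ + 2y₁ + 2y₂ + 2y₃ + 2y₄ + y₅] = 0.2·(11.472) = 2.29440.

2.29440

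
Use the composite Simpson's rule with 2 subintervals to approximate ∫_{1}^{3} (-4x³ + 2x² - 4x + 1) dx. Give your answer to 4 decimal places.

-76.6667

h = (3 − 1)/2 = 1.
Nodes x₀,…,x₂ = 1, 2, 3.
f(x) = -4x³ + 2x² - 4x + 1: f₀=-5, f₁=-31, f₂=-101.
(h/3)·[f₀ + 4f₁ + f₂] = 0.333333·(-230) = -76.6667.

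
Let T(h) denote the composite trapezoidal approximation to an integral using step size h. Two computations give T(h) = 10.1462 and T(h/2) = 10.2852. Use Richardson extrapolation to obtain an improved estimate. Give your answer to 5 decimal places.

10.33153

R = (4·T(h/2) − T(h)) / 3 = (4·10.2852 − 10.1462)/3 = (30.9946)/3 = 10.33153.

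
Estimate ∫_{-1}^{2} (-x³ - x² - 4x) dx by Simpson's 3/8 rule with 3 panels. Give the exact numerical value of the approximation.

-12.75

h = (2 − (-1))/3 = 1.
Nodes x₀,…,x₃ = -1, 0, 1, 2.
f(x) = -x³ - x² - 4x: f₀=4, f₁=0, f₂=-6, f₃=-20.
(3h/8)·[f₀ + 3f₁ + 3f₂ + f₃] = 0.375·(-34) = -12.75.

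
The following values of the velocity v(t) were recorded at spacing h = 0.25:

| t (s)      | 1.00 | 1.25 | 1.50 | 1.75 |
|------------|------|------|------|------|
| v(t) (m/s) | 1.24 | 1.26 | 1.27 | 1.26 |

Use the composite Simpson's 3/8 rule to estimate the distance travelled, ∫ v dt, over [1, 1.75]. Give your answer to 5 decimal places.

0.94594

h = 0.25, n = 3.
(3h/8)·[y₀ + 3y₁ + 3y₂ + y₃] = 0.09375·(10.09) = 0.94594.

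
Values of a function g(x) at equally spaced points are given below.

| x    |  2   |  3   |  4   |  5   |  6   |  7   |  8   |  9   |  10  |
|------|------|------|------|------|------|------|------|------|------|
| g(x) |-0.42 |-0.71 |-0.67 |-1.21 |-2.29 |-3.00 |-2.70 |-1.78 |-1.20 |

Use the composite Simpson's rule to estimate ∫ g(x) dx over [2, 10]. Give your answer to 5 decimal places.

h = 1, n = 8.
(h/3)·[y₀ + 4y₁ + 2y₂ + 4y₃ + 2y₄ + 4y₅ + 2y₆ + 4y₇ + y₈] = 0.333333·(-39.74) = -13.24667.

-13.24667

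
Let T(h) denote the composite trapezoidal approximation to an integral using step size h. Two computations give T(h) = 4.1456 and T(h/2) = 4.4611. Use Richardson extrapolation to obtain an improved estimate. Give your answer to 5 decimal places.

4.56627

R = (4·T(h/2) − T(h)) / 3 = (4·4.4611 − 4.1456)/3 = (13.6988)/3 = 4.56627.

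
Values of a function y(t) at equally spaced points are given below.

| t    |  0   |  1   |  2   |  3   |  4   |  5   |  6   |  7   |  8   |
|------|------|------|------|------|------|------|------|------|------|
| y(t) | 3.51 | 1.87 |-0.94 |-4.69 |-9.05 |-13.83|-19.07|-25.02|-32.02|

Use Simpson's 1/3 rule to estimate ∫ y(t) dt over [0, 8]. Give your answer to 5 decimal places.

h = 1, n = 8.
(h/3)·[y₀ + 4y₁ + 2y₂ + 4y₃ + 2y₄ + 4y₅ + 2y₆ + 4y₇ + y₈] = 0.333333·(-253.31) = -84.43667.

-84.43667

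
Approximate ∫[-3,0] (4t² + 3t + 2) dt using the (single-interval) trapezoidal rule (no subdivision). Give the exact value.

46.5

T = (b−a)/2 · [f(-3) + f(0)] = 1.5·[29 + 2] = 46.5.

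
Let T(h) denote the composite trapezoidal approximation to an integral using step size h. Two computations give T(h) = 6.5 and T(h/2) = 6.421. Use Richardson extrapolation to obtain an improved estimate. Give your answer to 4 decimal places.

6.3947

R = (4·T(h/2) − T(h)) / 3 = (4·6.421 − 6.5)/3 = (19.184)/3 = 6.3947.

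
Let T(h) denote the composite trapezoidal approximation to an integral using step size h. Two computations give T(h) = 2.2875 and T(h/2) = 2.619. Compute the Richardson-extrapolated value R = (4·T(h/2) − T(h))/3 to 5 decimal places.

2.72950

R = (4·T(h/2) − T(h)) / 3 = (4·2.619 − 2.2875)/3 = (8.1885)/3 = 2.72950.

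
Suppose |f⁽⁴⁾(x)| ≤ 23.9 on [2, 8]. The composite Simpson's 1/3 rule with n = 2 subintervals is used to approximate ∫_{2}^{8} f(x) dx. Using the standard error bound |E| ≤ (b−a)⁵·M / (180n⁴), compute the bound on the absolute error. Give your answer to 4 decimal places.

|E| ≤ (6)⁵·23.9 / (180·2⁴) = 185846.4/2880 = 64.5300.

64.5300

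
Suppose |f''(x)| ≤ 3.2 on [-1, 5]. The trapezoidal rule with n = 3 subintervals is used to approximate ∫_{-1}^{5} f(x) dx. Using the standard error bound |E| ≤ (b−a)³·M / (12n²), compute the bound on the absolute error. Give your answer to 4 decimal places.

6.4000

|E| ≤ (6)³·3.2 / (12·3²) = 691.2/108 = 6.4000.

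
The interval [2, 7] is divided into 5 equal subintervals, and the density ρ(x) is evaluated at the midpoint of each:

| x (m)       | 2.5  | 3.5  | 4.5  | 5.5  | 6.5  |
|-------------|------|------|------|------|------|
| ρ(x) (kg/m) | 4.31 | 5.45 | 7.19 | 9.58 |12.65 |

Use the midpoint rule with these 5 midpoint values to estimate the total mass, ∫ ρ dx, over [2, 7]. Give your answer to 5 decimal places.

39.18000

h = 1, n = 5.
h·[y(m₁) + y(m₂) + y(m₃) + y(m₄) + y(m₅)] = 1·(39.18) = 39.18000.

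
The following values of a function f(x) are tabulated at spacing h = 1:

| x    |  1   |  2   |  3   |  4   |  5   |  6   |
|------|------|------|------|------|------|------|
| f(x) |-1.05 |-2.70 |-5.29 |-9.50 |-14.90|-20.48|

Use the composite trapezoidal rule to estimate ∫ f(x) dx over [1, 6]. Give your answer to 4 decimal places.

h = 1, n = 5.
(h/2)·[y₀ + 2y₁ + 2y₂ + 2y₃ + 2y₄ + y₅] = 0.5·(-86.31) = -43.1550.

-43.1550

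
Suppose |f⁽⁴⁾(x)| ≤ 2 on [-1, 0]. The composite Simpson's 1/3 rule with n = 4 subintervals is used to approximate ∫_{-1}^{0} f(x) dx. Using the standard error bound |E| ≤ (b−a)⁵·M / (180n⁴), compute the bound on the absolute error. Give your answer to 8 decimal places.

|E| ≤ (1)⁵·2 / (180·4⁴) = 2/46080 = 0.00004340.

0.00004340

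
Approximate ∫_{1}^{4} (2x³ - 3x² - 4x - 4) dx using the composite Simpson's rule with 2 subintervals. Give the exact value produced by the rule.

h = (4 − 1)/2 = 1.5.
Nodes x₀,…,x₂ = 1, 2.5, 4.
f(x) = 2x³ - 3x² - 4x - 4: f₀=-9, f₁=-1.5, f₂=60.
(h/3)·[f₀ + 4f₁ + f₂] = 0.5·(45) = 22.5.

22.5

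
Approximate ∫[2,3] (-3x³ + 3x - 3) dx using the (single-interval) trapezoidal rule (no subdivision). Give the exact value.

-48

T = (b−a)/2 · [f(2) + f(3)] = 0.5·[(-21) + (-75)] = -48.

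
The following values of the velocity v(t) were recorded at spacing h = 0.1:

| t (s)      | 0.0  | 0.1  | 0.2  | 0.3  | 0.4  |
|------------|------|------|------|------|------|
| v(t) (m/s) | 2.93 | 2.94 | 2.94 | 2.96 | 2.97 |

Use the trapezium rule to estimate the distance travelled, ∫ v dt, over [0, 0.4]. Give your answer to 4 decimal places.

h = 0.1, n = 4.
(h/2)·[y₀ + 2y₁ + 2y₂ + 2y₃ + y₄] = 0.05·(23.58) = 1.1790.

1.1790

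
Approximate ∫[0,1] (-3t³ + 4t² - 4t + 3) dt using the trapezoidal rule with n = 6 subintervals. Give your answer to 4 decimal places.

1.5810

h = (1 − 0)/6 = 0.166667.
Nodes t₀,…,t₆ = 0, 0.166667, 0.333333, 0.5, 0.666667, 0.833333, 1.
f(t) = -3t³ + 4t² - 4t + 3: f₀=3, f₁=2.430556, f₂=2, f₃=1.625, f₄=1.222222, f₅=0.708333, f₆=0.
(h/2)·[f₀ + 2f₁ + 2f₂ + 2f₃ + 2f₄ + 2f₅ + f₆] = 0.083333·(18.972222) = 1.5810.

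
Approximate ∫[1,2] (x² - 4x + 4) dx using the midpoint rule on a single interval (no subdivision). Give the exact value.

0.25

M = (b−a)·f(1.5) = 1·(0.25) = 0.25.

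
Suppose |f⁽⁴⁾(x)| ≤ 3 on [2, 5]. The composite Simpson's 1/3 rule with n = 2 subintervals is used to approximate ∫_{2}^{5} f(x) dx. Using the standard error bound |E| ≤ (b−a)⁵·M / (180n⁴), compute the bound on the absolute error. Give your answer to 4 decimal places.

|E| ≤ (3)⁵·3 / (180·2⁴) = 729/2880 = 0.2531.

0.2531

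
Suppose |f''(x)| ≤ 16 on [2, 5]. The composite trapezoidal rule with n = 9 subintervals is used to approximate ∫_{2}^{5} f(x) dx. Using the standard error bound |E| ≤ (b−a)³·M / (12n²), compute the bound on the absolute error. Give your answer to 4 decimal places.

|E| ≤ (3)³·16 / (12·9²) = 432/972 = 0.4444.

0.4444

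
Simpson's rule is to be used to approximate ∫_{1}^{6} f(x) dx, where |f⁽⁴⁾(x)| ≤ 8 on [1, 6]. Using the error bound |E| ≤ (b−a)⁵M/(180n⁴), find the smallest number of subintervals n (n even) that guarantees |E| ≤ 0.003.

Need 25000/(180n⁴) ≤ 0.003.
n⁴ ≥ 25000/(180·0.003) = 46296.3 ⇒ n ≥ 14.6685, so the smallest even n is 16. (n must be even for Simpson's rule.)

16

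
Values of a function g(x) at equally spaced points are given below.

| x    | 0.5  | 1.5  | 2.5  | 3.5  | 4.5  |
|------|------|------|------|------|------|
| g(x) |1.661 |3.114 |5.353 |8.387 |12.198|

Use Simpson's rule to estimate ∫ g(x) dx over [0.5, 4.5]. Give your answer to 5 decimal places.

23.52300

h = 1, n = 4.
(h/3)·[y₀ + 4y₁ + 2y₂ + 4y₃ + y₄] = 0.333333·(70.569) = 23.52300.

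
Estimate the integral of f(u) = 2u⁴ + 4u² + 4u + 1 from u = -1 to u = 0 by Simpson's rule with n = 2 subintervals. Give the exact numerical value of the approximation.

h = (0 − (-1))/2 = 0.5.
Nodes u₀,…,u₂ = -1, -0.5, 0.
f(u) = 2u⁴ + 4u² + 4u + 1: f₀=3, f₁=0.125, f₂=1.
(h/3)·[f₀ + 4f₁ + f₂] = 0.166667·(4.5) = 0.75.

0.75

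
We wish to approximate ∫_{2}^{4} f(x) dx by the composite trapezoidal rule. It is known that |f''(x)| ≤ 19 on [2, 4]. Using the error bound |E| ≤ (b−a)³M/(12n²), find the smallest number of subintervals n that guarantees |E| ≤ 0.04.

18

Need 152/(12n²) ≤ 0.04.
n² ≥ 152/(12·0.04) = 316.667 ⇒ n ≥ 17.7951, so the smallest n is 18.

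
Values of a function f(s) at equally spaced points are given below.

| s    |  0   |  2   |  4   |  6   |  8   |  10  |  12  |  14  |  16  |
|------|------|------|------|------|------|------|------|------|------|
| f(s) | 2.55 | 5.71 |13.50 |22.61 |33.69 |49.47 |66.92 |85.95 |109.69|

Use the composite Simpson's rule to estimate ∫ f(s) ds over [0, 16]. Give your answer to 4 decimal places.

663.6133

h = 2, n = 8.
(h/3)·[y₀ + 4y₁ + 2y₂ + 4y₃ + 2y₄ + 4y₅ + 2y₆ + 4y₇ + y₈] = 0.666667·(995.42) = 663.6133.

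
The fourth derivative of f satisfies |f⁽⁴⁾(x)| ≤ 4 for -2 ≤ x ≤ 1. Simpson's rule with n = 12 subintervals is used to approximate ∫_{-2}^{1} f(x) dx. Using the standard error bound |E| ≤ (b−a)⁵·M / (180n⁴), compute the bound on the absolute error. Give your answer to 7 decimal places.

|E| ≤ (3)⁵·4 / (180·12⁴) = 972/3732480 = 0.0002604.

0.0002604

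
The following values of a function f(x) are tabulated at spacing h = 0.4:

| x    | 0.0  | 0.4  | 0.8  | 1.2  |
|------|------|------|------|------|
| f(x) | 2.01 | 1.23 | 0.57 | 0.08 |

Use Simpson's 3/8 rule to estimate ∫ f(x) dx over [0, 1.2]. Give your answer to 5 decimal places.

1.12350

h = 0.4, n = 3.
(3h/8)·[y₀ + 3y₁ + 3y₂ + y₃] = 0.15·(7.49) = 1.12350.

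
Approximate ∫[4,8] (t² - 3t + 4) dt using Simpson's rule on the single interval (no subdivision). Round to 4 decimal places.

93.3333

S = (b−a)/6 · [f(4) + 4f(6) + f(8)] = 0.666667·[8 + 4·22 + 44] = 93.3333.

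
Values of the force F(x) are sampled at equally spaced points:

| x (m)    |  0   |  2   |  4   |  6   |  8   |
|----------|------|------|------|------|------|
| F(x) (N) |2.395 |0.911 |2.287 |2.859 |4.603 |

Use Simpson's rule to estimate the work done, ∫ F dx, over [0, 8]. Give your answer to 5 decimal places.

h = 2, n = 4.
(h/3)·[y₀ + 4y₁ + 2y₂ + 4y₃ + y₄] = 0.666667·(26.652) = 17.76800.

17.76800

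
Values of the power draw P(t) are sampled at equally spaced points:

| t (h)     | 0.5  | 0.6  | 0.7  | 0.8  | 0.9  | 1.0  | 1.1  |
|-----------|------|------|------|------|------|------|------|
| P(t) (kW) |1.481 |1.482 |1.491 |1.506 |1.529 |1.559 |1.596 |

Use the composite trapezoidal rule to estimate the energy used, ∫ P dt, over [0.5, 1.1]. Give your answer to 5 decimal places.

h = 0.1, n = 6.
(h/2)·[y₀ + 2y₁ + 2y₂ + 2y₃ + 2y₄ + 2y₅ + y₆] = 0.05·(18.211) = 0.91055.

0.91055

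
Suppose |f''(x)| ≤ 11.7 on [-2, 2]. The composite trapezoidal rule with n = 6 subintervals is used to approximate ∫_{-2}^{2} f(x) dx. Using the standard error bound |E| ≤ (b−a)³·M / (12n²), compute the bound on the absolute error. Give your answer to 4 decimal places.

1.7333

|E| ≤ (4)³·11.7 / (12·6²) = 748.8/432 = 1.7333.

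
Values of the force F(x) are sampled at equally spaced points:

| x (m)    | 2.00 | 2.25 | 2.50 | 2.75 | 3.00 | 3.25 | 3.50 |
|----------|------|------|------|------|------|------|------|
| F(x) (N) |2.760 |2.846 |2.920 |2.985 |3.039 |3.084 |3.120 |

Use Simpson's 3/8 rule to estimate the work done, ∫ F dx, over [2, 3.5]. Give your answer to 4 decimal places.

h = 0.25, n = 6.
(3h/8)·[y₀ + 3y₁ + 3y₂ + 2y₃ + 3y₄ + 3y₅ + y₆] = 0.09375·(47.517) = 4.4547.

4.4547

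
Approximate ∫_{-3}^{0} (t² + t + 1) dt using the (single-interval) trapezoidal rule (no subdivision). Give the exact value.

T = (b−a)/2 · [f(-3) + f(0)] = 1.5·[7 + 1] = 12.

12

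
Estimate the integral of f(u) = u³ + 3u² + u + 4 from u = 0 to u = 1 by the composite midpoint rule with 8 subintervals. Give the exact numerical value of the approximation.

5.744140625

h = (1 − 0)/8 = 0.125.
Midpoints m₁,…,m₈ = 0.0625, 0.1875, 0.3125, 0.4375, 0.5625, 0.6875, 0.8125, 0.9375.
f(m₁)=4.074462890625, f(m₂)=4.299560546875, f(m₃)=4.635986328125, f(m₄)=5.095458984375, f(m₅)=5.689697265625, f(m₆)=6.430419921875, f(m₇)=7.329345703125, f(m₈)=8.398193359375.
h·[f(m₁) + f(m₂) + f(m₃) + f(m₄) + f(m₅) + f(m₆) + f(m₇) + f(m₈)] = 0.125·(45.953125) = 5.744140625.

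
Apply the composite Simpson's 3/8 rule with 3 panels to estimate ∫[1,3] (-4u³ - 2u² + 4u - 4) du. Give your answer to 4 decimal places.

-89.3333

h = (3 − 1)/3 = 0.666667.
Nodes u₀,…,u₃ = 1, 1.666667, 2.333333, 3.
f(u) = -4u³ - 2u² + 4u - 4: f₀=-6, f₁=-21.407407, f₂=-56.370370, f₃=-118.
(3h/8)·[f₀ + 3f₁ + 3f₂ + f₃] = 0.25·(-357.333333) = -89.3333.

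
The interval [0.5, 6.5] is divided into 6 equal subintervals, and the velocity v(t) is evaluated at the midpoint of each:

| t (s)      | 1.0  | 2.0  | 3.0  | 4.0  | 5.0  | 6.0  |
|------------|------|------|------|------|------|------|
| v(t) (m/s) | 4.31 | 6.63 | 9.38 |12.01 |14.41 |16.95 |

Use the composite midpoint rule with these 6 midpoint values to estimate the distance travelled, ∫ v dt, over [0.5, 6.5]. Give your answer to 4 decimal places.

h = 1, n = 6.
h·[y(m₁) + y(m₂) + y(m₃) + y(m₄) + y(m₅) + y(m₆)] = 1·(63.69) = 63.6900.

63.6900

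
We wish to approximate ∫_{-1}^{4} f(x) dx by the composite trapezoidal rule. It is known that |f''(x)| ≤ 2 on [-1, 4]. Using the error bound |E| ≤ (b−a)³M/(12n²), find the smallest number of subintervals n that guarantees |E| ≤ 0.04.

23

Need 250/(12n²) ≤ 0.04.
n² ≥ 250/(12·0.04) = 520.833 ⇒ n ≥ 22.8218, so the smallest n is 23.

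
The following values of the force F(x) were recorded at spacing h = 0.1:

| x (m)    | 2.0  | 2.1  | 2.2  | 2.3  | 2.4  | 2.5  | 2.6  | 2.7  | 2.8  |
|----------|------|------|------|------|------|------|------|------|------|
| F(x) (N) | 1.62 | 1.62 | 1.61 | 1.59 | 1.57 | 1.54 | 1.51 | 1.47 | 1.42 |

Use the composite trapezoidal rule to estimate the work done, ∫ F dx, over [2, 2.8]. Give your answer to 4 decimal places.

h = 0.1, n = 8.
(h/2)·[y₀ + 2y₁ + 2y₂ + 2y₃ + 2y₄ + 2y₅ + 2y₆ + 2y₇ + y₈] = 0.05·(24.86) = 1.2430.

1.2430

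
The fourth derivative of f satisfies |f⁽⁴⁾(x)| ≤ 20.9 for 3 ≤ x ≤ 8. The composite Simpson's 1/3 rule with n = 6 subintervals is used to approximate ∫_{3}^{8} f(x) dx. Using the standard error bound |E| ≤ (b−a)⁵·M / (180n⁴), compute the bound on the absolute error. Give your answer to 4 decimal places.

0.2800

|E| ≤ (5)⁵·20.9 / (180·6⁴) = 65312.5/233280 = 0.2800.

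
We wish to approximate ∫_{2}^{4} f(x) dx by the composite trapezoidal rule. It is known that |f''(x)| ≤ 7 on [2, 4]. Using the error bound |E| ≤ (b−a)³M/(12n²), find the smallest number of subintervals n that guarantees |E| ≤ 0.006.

Need 56/(12n²) ≤ 0.006.
n² ≥ 56/(12·0.006) = 777.778 ⇒ n ≥ 27.8887, so the smallest n is 28.

28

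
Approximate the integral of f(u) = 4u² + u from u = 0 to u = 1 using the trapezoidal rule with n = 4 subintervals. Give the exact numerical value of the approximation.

1.875

h = (1 − 0)/4 = 0.25.
Nodes u₀,…,u₄ = 0, 0.25, 0.5, 0.75, 1.
f(u) = 4u² + u: f₀=0, f₁=0.5, f₂=1.5, f₃=3, f₄=5.
(h/2)·[f₀ + 2f₁ + 2f₂ + 2f₃ + f₄] = 0.125·(15) = 1.875.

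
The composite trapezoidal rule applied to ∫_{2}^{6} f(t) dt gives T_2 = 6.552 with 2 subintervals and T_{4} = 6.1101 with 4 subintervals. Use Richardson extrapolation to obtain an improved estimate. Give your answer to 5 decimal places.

5.96280

R = (4·T_{4} − T_2) / 3 = (4·6.1101 − 6.552)/3 = (17.8884)/3 = 5.96280.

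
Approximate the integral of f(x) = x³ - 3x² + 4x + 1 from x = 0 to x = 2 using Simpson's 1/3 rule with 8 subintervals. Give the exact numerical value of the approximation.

h = (2 − 0)/8 = 0.25.
Nodes x₀,…,x₈ = 0, 0.25, 0.5, 0.75, 1, 1.25, 1.5, 1.75, 2.
f(x) = x³ - 3x² + 4x + 1: f₀=1, f₁=1.828125, f₂=2.375, f₃=2.734375, f₄=3, f₅=3.265625, f₆=3.625, f₇=4.171875, f₈=5.
(h/3)·[f₀ + 4f₁ + 2f₂ + 4f₃ + 2f₄ + 4f₅ + 2f₆ + 4f₇ + f₈] = 0.083333·(72) = 6.

6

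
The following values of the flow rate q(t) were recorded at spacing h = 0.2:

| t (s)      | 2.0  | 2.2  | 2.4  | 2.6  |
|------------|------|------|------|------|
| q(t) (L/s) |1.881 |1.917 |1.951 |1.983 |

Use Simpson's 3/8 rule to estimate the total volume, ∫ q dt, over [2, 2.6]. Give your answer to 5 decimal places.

h = 0.2, n = 3.
(3h/8)·[y₀ + 3y₁ + 3y₂ + y₃] = 0.075·(15.468) = 1.16010.

1.16010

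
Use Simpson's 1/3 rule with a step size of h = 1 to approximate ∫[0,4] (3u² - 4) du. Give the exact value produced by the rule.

h = (4 − 0)/4 = 1.
Nodes u₀,…,u₄ = 0, 1, 2, 3, 4.
f(u) = 3u² - 4: f₀=-4, f₁=-1, f₂=8, f₃=23, f₄=44.
(h/3)·[f₀ + 4f₁ + 2f₂ + 4f₃ + f₄] = 0.333333·(144) = 48.

48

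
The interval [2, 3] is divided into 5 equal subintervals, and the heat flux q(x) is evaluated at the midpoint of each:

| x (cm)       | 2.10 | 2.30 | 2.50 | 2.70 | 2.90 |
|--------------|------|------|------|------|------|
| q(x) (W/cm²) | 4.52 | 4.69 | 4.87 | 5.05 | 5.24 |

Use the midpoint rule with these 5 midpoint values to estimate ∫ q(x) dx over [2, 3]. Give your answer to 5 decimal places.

h = 0.2, n = 5.
h·[y(m₁) + y(m₂) + y(m₃) + y(m₄) + y(m₅)] = 0.2·(24.37) = 4.87400.

4.87400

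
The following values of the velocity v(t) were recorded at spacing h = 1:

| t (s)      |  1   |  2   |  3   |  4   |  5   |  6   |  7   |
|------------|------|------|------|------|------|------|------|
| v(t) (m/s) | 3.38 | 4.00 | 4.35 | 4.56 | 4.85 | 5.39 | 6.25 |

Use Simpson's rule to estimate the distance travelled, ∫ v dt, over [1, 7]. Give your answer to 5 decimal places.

27.94333

h = 1, n = 6.
(h/3)·[y₀ + 4y₁ + 2y₂ + 4y₃ + 2y₄ + 4y₅ + y₆] = 0.333333·(83.83) = 27.94333.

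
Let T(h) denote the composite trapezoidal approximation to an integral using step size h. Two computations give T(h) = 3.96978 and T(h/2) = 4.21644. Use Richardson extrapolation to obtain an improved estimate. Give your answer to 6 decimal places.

R = (4·T(h/2) − T(h)) / 3 = (4·4.21644 − 3.96978)/3 = (12.89598)/3 = 4.298660.

4.298660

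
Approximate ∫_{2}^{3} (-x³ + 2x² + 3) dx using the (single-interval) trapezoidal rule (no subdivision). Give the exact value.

-1.5

T = (b−a)/2 · [f(2) + f(3)] = 0.5·[3 + (-6)] = -1.5.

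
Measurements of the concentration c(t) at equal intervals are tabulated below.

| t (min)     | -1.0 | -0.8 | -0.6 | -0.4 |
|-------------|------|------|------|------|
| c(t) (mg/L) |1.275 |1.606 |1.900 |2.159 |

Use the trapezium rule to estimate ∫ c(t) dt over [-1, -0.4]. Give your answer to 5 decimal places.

1.04460

h = 0.2, n = 3.
(h/2)·[y₀ + 2y₁ + 2y₂ + y₃] = 0.1·(10.446) = 1.04460.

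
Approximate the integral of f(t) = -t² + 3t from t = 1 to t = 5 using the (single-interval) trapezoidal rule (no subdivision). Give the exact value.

-16

T = (b−a)/2 · [f(1) + f(5)] = 2·[2 + (-10)] = -16.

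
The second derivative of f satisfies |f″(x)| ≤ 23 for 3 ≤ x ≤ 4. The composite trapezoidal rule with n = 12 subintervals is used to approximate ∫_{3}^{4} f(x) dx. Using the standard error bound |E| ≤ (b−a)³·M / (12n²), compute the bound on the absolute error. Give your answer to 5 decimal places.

0.01331

|E| ≤ (1)³·23 / (12·12²) = 23/1728 = 0.01331.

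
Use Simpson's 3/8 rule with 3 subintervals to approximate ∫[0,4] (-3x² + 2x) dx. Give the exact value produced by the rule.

h = (4 − 0)/3 = 1.333333.
Nodes x₀,…,x₃ = 0, 1.333333, 2.666667, 4.
f(x) = -3x² + 2x: f₀=0, f₁=-2.666667, f₂=-16, f₃=-40.
(3h/8)·[f₀ + 3f₁ + 3f₂ + f₃] = 0.5·(-96) = -48.

-48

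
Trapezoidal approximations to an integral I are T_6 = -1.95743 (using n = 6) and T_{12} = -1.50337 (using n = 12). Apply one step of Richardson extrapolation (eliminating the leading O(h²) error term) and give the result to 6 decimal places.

R = (4·T_{12} − T_6) / 3 = (4·(-1.50337) − (-1.95743))/3 = (-4.05605)/3 = -1.352017.

-1.352017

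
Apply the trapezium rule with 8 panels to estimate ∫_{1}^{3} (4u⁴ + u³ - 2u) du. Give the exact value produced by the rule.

h = (3 − 1)/8 = 0.25.
Nodes u₀,…,u₈ = 1, 1.25, 1.5, 1.75, 2, 2.25, 2.5, 2.75, 3.
f(u) = 4u⁴ + u³ - 2u: f₀=3, f₁=9.21875, f₂=20.625, f₃=39.375, f₄=68, f₅=109.40625, f₆=166.875, f₇=244.0625, f₈=345.
(h/2)·[f₀ + 2f₁ + 2f₂ + 2f₃ + 2f₄ + 2f₅ + 2f₆ + 2f₇ + f₈] = 0.125·(1663.125) = 207.890625.

207.890625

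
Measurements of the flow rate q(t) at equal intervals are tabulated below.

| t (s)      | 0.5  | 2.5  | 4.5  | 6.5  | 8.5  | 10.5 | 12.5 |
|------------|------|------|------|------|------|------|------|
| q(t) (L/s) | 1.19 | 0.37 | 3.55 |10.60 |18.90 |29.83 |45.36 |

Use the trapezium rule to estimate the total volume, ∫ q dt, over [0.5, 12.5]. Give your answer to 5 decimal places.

173.05000

h = 2, n = 6.
(h/2)·[y₀ + 2y₁ + 2y₂ + 2y₃ + 2y₄ + 2y₅ + y₆] = 1·(173.05) = 173.05000.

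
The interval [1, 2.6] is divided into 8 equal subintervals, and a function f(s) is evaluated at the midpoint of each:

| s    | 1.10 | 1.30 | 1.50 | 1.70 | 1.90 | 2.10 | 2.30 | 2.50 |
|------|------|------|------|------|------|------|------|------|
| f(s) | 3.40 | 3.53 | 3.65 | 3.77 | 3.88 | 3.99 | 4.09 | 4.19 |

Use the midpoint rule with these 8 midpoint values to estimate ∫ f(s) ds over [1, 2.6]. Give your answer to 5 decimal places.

6.10000

h = 0.2, n = 8.
h·[y(m₁) + y(m₂) + y(m₃) + y(m₄) + y(m₅) + y(m₆) + y(m₇) + y(m₈)] = 0.2·(30.50) = 6.10000.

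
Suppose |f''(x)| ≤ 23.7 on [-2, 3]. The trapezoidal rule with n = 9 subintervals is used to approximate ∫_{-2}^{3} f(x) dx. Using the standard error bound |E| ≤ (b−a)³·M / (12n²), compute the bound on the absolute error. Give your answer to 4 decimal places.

3.0478

|E| ≤ (5)³·23.7 / (12·9²) = 2962.5/972 = 3.0478.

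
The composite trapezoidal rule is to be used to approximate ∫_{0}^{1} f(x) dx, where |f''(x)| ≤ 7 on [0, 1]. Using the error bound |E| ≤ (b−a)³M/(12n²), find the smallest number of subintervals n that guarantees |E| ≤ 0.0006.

32

Need 7/(12n²) ≤ 0.0006.
n² ≥ 7/(12·0.0006) = 972.222 ⇒ n ≥ 31.1805, so the smallest n is 32.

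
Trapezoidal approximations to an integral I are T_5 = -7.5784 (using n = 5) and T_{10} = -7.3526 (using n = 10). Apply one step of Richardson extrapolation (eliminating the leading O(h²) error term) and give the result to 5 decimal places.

R = (4·T_{10} − T_5) / 3 = (4·(-7.3526) − (-7.5784))/3 = (-21.8320)/3 = -7.27733.

-7.27733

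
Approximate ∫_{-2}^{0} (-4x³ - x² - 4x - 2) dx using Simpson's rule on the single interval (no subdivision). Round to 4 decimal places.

S = (b−a)/6 · [f(-2) + 4f(-1) + f(0)] = 0.333333·[34 + 4·5 + (-2)] = 17.3333.

17.3333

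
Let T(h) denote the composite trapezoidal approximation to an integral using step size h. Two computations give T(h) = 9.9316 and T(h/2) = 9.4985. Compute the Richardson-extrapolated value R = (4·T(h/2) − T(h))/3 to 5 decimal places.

9.35413

R = (4·T(h/2) − T(h)) / 3 = (4·9.4985 − 9.9316)/3 = (28.0624)/3 = 9.35413.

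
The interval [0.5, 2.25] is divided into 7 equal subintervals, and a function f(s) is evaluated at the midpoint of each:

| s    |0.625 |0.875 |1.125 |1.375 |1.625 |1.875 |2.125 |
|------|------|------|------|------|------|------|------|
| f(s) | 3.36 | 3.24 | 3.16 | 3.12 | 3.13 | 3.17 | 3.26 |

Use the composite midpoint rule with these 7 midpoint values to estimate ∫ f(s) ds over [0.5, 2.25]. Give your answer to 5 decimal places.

5.61000

h = 0.25, n = 7.
h·[y(m₁) + y(m₂) + y(m₃) + y(m₄) + y(m₅) + y(m₆) + y(m₇)] = 0.25·(22.44) = 5.61000.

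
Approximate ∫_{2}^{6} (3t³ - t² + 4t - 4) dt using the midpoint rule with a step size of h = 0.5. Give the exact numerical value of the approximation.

h = (6 − 2)/8 = 0.5.
Midpoints m₁,…,m₈ = 2.25, 2.75, 3.25, 3.75, 4.25, 4.75, 5.25, 5.75.
f(m₁)=34.109375, f(m₂)=61.828125, f(m₃)=101.421875, f(m₄)=155.140625, f(m₅)=225.234375, f(m₆)=313.953125, f(m₇)=423.546875, f(m₈)=556.265625.
h·[f(m₁) + f(m₂) + f(m₃) + f(m₄) + f(m₅) + f(m₆) + f(m₇) + f(m₈)] = 0.5·(1871.5) = 935.75.

935.75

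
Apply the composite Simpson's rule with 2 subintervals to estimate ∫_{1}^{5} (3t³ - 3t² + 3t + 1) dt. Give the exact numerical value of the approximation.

384

h = (5 − 1)/2 = 2.
Nodes t₀,…,t₂ = 1, 3, 5.
f(t) = 3t³ - 3t² + 3t + 1: f₀=4, f₁=64, f₂=316.
(h/3)·[f₀ + 4f₁ + f₂] = 0.666667·(576) = 384.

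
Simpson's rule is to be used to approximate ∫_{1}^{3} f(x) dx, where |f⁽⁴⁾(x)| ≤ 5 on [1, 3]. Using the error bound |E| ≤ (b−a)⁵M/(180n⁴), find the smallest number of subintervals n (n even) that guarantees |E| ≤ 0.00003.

Need 160/(180n⁴) ≤ 0.00003.
n⁴ ≥ 160/(180·0.00003) = 29629.6 ⇒ n ≥ 13.1199, so the smallest even n is 14. (n must be even for Simpson's rule.)

14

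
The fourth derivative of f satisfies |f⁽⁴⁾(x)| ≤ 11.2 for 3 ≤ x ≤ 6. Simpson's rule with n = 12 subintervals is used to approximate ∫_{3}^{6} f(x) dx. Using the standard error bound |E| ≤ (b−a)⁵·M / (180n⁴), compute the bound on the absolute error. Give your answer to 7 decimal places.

0.0007292

|E| ≤ (3)⁵·11.2 / (180·12⁴) = 2721.6/3732480 = 0.0007292.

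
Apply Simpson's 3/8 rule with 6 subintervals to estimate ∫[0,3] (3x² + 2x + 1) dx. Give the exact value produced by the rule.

h = (3 − 0)/6 = 0.5.
Nodes x₀,…,x₆ = 0, 0.5, 1, 1.5, 2, 2.5, 3.
f(x) = 3x² + 2x + 1: f₀=1, f₁=2.75, f₂=6, f₃=10.75, f₄=17, f₅=24.75, f₆=34.
(3h/8)·[f₀ + 3f₁ + 3f₂ + 2f₃ + 3f₄ + 3f₅ + f₆] = 0.1875·(208) = 39.

39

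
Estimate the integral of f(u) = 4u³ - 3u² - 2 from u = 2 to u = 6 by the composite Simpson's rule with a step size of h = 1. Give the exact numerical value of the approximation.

h = (6 − 2)/4 = 1.
Nodes u₀,…,u₄ = 2, 3, 4, 5, 6.
f(u) = 4u³ - 3u² - 2: f₀=18, f₁=79, f₂=206, f₃=423, f₄=754.
(h/3)·[f₀ + 4f₁ + 2f₂ + 4f₃ + f₄] = 0.333333·(3192) = 1064.

1064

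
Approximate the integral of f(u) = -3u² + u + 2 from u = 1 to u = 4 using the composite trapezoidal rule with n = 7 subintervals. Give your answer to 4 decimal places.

-49.7755

h = (4 − 1)/7 = 0.428571.
Nodes u₀,…,u₇ = 1, 1.428571, 1.857143, 2.285714, 2.714286, 3.142857, 3.571429, 4.
f(u) = -3u² + u + 2: f₀=0, f₁=-2.693878, f₂=-6.489796, f₃=-11.387755, f₄=-17.387755, f₅=-24.489796, f₆=-32.693878, f₇=-42.
(h/2)·[f₀ + 2f₁ + 2f₂ + 2f₃ + 2f₄ + 2f₅ + 2f₆ + f₇] = 0.214286·(-232.285714) = -49.7755.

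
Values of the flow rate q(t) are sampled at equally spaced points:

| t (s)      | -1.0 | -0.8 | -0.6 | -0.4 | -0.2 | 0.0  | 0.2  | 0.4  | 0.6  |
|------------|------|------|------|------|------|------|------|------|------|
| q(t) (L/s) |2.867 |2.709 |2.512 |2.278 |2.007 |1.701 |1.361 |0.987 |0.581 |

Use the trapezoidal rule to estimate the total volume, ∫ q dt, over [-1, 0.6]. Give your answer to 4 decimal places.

h = 0.2, n = 8.
(h/2)·[y₀ + 2y₁ + 2y₂ + 2y₃ + 2y₄ + 2y₅ + 2y₆ + 2y₇ + y₈] = 0.1·(30.558) = 3.0558.

3.0558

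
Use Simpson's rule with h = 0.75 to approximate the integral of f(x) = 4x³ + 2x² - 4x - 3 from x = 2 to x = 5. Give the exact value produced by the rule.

636

h = (5 − 2)/4 = 0.75.
Nodes x₀,…,x₄ = 2, 2.75, 3.5, 4.25, 5.
f(x) = 4x³ + 2x² - 4x - 3: f₀=29, f₁=84.3125, f₂=179, f₃=323.1875, f₄=527.
(h/3)·[f₀ + 4f₁ + 2f₂ + 4f₃ + f₄] = 0.25·(2544) = 636.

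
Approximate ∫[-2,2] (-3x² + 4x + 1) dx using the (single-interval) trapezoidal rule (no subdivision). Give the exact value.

T = (b−a)/2 · [f(-2) + f(2)] = 2·[(-19) + (-3)] = -44.

-44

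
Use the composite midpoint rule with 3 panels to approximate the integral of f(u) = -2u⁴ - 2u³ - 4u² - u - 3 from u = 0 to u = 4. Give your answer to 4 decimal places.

-596.2634

h = (4 − 0)/3 = 1.333333.
Midpoints m₁,…,m₃ = 0.666667, 2, 3.333333.
f(m₁)=-6.432099, f(m₂)=-69, f(m₃)=-371.765432.
h·[f(m₁) + f(m₂) + f(m₃)] = 1.333333·(-447.197531) = -596.2634.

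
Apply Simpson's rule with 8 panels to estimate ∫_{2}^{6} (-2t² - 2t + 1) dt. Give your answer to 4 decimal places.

-166.6667

h = (6 − 2)/8 = 0.5.
Nodes t₀,…,t₈ = 2, 2.5, 3, 3.5, 4, 4.5, 5, 5.5, 6.
f(t) = -2t² - 2t + 1: f₀=-11, f₁=-16.5, f₂=-23, f₃=-30.5, f₄=-39, f₅=-48.5, f₆=-59, f₇=-70.5, f₈=-83.
(h/3)·[f₀ + 4f₁ + 2f₂ + 4f₃ + 2f₄ + 4f₅ + 2f₆ + 4f₇ + f₈] = 0.166667·(-1000) = -166.6667.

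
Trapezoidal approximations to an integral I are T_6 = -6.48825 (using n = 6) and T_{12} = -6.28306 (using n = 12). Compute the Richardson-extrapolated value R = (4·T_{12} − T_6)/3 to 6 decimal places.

R = (4·T_{12} − T_6) / 3 = (4·(-6.28306) − (-6.48825))/3 = (-18.64399)/3 = -6.214663.

-6.214663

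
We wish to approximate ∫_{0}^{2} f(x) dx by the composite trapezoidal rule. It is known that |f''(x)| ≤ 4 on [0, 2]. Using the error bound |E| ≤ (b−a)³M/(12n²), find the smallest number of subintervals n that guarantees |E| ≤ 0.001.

52

Need 32/(12n²) ≤ 0.001.
n² ≥ 32/(12·0.001) = 2666.67 ⇒ n ≥ 51.6398, so the smallest n is 52.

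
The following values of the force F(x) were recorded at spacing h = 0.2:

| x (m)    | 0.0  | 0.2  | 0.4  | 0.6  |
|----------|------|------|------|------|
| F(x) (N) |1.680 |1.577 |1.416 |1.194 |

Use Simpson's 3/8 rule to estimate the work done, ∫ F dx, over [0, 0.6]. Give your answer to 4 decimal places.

0.8890

h = 0.2, n = 3.
(3h/8)·[y₀ + 3y₁ + 3y₂ + y₃] = 0.075·(11.853) = 0.8890.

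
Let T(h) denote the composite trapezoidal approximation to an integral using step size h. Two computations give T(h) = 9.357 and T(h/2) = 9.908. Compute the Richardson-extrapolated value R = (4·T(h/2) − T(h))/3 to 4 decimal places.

10.0917

R = (4·T(h/2) − T(h)) / 3 = (4·9.908 − 9.357)/3 = (30.275)/3 = 10.0917.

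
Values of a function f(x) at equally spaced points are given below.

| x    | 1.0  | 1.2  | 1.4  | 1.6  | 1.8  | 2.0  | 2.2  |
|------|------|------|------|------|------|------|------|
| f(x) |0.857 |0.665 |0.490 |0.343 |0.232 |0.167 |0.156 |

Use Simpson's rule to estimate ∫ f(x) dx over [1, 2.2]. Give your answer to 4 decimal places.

0.4771

h = 0.2, n = 6.
(h/3)·[y₀ + 4y₁ + 2y₂ + 4y₃ + 2y₄ + 4y₅ + y₆] = 0.066667·(7.157) = 0.4771.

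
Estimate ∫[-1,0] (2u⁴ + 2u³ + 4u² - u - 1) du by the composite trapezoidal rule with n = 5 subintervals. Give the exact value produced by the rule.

h = (0 − (-1))/5 = 0.2.
Nodes u₀,…,u₅ = -1, -0.8, -0.6, -0.4, -0.2, 0.
f(u) = 2u⁴ + 2u³ + 4u² - u - 1: f₀=4, f₁=2.1552, f₂=0.8672, f₃=-0.0368, f₄=-0.6528, f₅=-1.
(h/2)·[f₀ + 2f₁ + 2f₂ + 2f₃ + 2f₄ + f₅] = 0.1·(7.6656) = 0.76656.

0.76656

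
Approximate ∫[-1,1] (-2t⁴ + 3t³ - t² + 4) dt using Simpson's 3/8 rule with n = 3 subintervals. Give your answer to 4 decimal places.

h = (1 − (-1))/3 = 0.666667.
Nodes t₀,…,t₃ = -1, -0.333333, 0.333333, 1.
f(t) = -2t⁴ + 3t³ - t² + 4: f₀=-2, f₁=3.753086, f₂=3.975309, f₃=4.
(3h/8)·[f₀ + 3f₁ + 3f₂ + f₃] = 0.25·(25.185185) = 6.2963.

6.2963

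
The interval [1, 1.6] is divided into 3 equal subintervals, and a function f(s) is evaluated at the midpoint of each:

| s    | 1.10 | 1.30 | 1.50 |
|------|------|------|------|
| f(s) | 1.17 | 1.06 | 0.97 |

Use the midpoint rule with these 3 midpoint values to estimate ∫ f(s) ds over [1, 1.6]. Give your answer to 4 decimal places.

0.6400

h = 0.2, n = 3.
h·[y(m₁) + y(m₂) + y(m₃)] = 0.2·(3.20) = 0.6400.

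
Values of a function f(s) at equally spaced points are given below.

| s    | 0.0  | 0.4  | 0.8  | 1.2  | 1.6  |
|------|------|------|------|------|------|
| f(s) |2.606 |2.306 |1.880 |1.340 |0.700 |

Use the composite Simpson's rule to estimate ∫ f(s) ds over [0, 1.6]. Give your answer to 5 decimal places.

h = 0.4, n = 4.
(h/3)·[y₀ + 4y₁ + 2y₂ + 4y₃ + y₄] = 0.133333·(21.650) = 2.88667.

2.88667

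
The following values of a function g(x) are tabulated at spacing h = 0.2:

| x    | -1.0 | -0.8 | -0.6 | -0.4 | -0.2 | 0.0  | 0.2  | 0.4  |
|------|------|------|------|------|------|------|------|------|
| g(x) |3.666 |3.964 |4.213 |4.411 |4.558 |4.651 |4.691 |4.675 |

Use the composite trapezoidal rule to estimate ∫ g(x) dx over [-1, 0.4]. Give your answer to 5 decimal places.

6.13170

h = 0.2, n = 7.
(h/2)·[y₀ + 2y₁ + 2y₂ + 2y₃ + 2y₄ + 2y₅ + 2y₆ + y₇] = 0.1·(61.317) = 6.13170.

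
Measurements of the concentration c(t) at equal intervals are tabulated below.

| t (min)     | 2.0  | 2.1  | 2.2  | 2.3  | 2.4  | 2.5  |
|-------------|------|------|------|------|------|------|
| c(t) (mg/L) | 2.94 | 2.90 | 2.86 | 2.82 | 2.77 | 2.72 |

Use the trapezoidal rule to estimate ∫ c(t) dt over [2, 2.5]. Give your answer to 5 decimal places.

1.41800

h = 0.1, n = 5.
(h/2)·[y₀ + 2y₁ + 2y₂ + 2y₃ + 2y₄ + y₅] = 0.05·(28.36) = 1.41800.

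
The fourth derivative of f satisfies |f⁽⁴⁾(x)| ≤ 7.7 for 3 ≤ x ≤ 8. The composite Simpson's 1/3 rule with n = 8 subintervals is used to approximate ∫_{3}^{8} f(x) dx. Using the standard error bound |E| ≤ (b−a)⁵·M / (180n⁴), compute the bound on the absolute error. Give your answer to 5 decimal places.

|E| ≤ (5)⁵·7.7 / (180·8⁴) = 24062.5/737280 = 0.03264.

0.03264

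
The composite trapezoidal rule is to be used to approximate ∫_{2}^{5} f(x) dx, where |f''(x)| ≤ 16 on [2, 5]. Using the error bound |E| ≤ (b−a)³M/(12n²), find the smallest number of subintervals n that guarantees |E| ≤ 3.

4

Need 432/(12n²) ≤ 3.
n² ≥ 432/(12·3) = 12 ⇒ n ≥ 3.4641, so the smallest n is 4.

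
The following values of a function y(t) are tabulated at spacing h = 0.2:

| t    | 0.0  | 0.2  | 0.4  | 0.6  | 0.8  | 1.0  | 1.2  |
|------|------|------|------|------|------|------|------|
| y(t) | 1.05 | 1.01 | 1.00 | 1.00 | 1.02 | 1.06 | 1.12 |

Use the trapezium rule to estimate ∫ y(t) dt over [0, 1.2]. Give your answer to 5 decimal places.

h = 0.2, n = 6.
(h/2)·[y₀ + 2y₁ + 2y₂ + 2y₃ + 2y₄ + 2y₅ + y₆] = 0.1·(12.35) = 1.23500.

1.23500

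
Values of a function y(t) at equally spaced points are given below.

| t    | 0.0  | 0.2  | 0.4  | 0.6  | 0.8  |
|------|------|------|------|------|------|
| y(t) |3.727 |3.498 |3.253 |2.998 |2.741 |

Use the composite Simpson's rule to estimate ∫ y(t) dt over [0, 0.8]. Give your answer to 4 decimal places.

2.5972

h = 0.2, n = 4.
(h/3)·[y₀ + 4y₁ + 2y₂ + 4y₃ + y₄] = 0.066667·(38.958) = 2.5972.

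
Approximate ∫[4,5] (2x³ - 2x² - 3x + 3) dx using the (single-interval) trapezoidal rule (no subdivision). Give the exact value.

T = (b−a)/2 · [f(4) + f(5)] = 0.5·[87 + 188] = 137.5.

137.5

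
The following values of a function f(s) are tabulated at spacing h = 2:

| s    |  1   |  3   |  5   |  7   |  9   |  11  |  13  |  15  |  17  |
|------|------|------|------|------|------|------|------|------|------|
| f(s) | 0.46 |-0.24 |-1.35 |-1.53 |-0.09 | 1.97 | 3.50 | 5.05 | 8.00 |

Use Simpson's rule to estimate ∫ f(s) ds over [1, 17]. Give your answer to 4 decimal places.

22.3867

h = 2, n = 8.
(h/3)·[y₀ + 4y₁ + 2y₂ + 4y₃ + 2y₄ + 4y₅ + 2y₆ + 4y₇ + y₈] = 0.666667·(33.58) = 22.3867.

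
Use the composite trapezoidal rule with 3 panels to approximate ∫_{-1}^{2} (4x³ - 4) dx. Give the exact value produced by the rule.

6

h = (2 − (-1))/3 = 1.
Nodes x₀,…,x₃ = -1, 0, 1, 2.
f(x) = 4x³ - 4: f₀=-8, f₁=-4, f₂=0, f₃=28.
(h/2)·[f₀ + 2f₁ + 2f₂ + f₃] = 0.5·(12) = 6.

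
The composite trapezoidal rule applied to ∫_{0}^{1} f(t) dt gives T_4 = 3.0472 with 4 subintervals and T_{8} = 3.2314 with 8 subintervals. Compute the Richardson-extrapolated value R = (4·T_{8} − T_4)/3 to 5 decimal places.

R = (4·T_{8} − T_4) / 3 = (4·3.2314 − 3.0472)/3 = (9.8784)/3 = 3.29280.

3.29280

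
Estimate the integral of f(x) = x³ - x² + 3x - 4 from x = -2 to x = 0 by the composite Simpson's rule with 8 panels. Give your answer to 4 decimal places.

-20.6667

h = (0 − (-2))/8 = 0.25.
Nodes x₀,…,x₈ = -2, -1.75, -1.5, -1.25, -1, -0.75, -0.5, -0.25, 0.
f(x) = x³ - x² + 3x - 4: f₀=-22, f₁=-17.671875, f₂=-14.125, f₃=-11.265625, f₄=-9, f₅=-7.234375, f₆=-5.875, f₇=-4.828125, f₈=-4.
(h/3)·[f₀ + 4f₁ + 2f₂ + 4f₃ + 2f₄ + 4f₅ + 2f₆ + 4f₇ + f₈] = 0.083333·(-248) = -20.6667.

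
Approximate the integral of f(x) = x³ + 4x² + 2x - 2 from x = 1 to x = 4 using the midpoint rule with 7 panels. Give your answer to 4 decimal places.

156.2219

h = (4 − 1)/7 = 0.428571.
Midpoints m₁,…,m₇ = 1.214286, 1.642857, 2.071429, 2.5, 2.928571, 3.357143, 3.785714.
f(m₁)=8.116983, f(m₂)=16.515671, f(m₃)=28.194242, f(m₄)=43.625, f(m₅)=63.280248, f(m₆)=87.632289, f(m₇)=117.153426.
h·[f(m₁) + f(m₂) + f(m₃) + f(m₄) + f(m₅) + f(m₆) + f(m₇)] = 0.428571·(364.517857) = 156.2219.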